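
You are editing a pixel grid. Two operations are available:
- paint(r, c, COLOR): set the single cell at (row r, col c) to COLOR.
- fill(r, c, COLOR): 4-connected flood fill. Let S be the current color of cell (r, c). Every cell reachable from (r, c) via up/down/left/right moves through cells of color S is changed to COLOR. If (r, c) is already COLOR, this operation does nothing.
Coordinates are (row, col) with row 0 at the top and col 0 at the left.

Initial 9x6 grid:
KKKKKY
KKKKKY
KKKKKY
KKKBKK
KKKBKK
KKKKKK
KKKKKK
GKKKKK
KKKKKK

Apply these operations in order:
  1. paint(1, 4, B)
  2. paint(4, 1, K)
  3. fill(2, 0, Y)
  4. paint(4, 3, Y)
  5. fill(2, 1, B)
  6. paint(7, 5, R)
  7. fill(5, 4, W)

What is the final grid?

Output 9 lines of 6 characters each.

Answer: WWWWWW
WWWWWW
WWWWWW
WWWWWW
WWWWWW
WWWWWW
WWWWWW
GWWWWR
WWWWWW

Derivation:
After op 1 paint(1,4,B):
KKKKKY
KKKKBY
KKKKKY
KKKBKK
KKKBKK
KKKKKK
KKKKKK
GKKKKK
KKKKKK
After op 2 paint(4,1,K):
KKKKKY
KKKKBY
KKKKKY
KKKBKK
KKKBKK
KKKKKK
KKKKKK
GKKKKK
KKKKKK
After op 3 fill(2,0,Y) [47 cells changed]:
YYYYYY
YYYYBY
YYYYYY
YYYBYY
YYYBYY
YYYYYY
YYYYYY
GYYYYY
YYYYYY
After op 4 paint(4,3,Y):
YYYYYY
YYYYBY
YYYYYY
YYYBYY
YYYYYY
YYYYYY
YYYYYY
GYYYYY
YYYYYY
After op 5 fill(2,1,B) [51 cells changed]:
BBBBBB
BBBBBB
BBBBBB
BBBBBB
BBBBBB
BBBBBB
BBBBBB
GBBBBB
BBBBBB
After op 6 paint(7,5,R):
BBBBBB
BBBBBB
BBBBBB
BBBBBB
BBBBBB
BBBBBB
BBBBBB
GBBBBR
BBBBBB
After op 7 fill(5,4,W) [52 cells changed]:
WWWWWW
WWWWWW
WWWWWW
WWWWWW
WWWWWW
WWWWWW
WWWWWW
GWWWWR
WWWWWW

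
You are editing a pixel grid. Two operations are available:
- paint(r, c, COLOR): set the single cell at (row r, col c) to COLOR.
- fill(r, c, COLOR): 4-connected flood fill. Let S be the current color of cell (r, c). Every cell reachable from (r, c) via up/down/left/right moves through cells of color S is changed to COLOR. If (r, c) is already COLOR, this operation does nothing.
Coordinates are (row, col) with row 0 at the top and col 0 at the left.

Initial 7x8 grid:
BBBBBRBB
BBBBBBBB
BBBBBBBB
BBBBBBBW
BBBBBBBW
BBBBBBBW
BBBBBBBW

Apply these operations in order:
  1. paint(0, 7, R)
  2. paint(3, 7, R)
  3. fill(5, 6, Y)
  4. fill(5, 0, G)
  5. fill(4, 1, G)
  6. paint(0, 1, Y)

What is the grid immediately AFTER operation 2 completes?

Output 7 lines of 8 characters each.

After op 1 paint(0,7,R):
BBBBBRBR
BBBBBBBB
BBBBBBBB
BBBBBBBW
BBBBBBBW
BBBBBBBW
BBBBBBBW
After op 2 paint(3,7,R):
BBBBBRBR
BBBBBBBB
BBBBBBBB
BBBBBBBR
BBBBBBBW
BBBBBBBW
BBBBBBBW

Answer: BBBBBRBR
BBBBBBBB
BBBBBBBB
BBBBBBBR
BBBBBBBW
BBBBBBBW
BBBBBBBW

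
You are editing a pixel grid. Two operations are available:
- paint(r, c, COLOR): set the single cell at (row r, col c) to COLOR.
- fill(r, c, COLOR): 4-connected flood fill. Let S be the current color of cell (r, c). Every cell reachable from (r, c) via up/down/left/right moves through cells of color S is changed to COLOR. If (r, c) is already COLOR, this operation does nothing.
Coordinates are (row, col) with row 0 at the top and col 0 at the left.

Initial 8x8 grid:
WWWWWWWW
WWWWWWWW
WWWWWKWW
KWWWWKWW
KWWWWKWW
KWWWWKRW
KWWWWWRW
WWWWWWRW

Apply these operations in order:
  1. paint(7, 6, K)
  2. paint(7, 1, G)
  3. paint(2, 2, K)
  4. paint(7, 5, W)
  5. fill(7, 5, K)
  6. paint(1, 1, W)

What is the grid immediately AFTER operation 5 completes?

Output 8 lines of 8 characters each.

Answer: KKKKKKKK
KKKKKKKK
KKKKKKKK
KKKKKKKK
KKKKKKKK
KKKKKKRK
KKKKKKRK
WGKKKKKK

Derivation:
After op 1 paint(7,6,K):
WWWWWWWW
WWWWWWWW
WWWWWKWW
KWWWWKWW
KWWWWKWW
KWWWWKRW
KWWWWWRW
WWWWWWKW
After op 2 paint(7,1,G):
WWWWWWWW
WWWWWWWW
WWWWWKWW
KWWWWKWW
KWWWWKWW
KWWWWKRW
KWWWWWRW
WGWWWWKW
After op 3 paint(2,2,K):
WWWWWWWW
WWWWWWWW
WWKWWKWW
KWWWWKWW
KWWWWKWW
KWWWWKRW
KWWWWWRW
WGWWWWKW
After op 4 paint(7,5,W):
WWWWWWWW
WWWWWWWW
WWKWWKWW
KWWWWKWW
KWWWWKWW
KWWWWKRW
KWWWWWRW
WGWWWWKW
After op 5 fill(7,5,K) [50 cells changed]:
KKKKKKKK
KKKKKKKK
KKKKKKKK
KKKKKKKK
KKKKKKKK
KKKKKKRK
KKKKKKRK
WGKKKKKK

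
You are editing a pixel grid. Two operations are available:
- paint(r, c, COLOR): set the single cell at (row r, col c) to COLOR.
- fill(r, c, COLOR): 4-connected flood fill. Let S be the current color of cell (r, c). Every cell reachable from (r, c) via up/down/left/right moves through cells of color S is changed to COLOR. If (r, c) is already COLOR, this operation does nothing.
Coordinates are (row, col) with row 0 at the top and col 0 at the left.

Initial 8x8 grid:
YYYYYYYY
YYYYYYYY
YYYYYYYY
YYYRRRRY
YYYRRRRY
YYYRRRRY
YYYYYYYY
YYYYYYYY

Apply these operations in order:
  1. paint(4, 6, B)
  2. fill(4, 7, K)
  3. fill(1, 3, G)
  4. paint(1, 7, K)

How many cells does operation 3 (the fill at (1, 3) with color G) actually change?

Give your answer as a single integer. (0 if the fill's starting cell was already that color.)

Answer: 52

Derivation:
After op 1 paint(4,6,B):
YYYYYYYY
YYYYYYYY
YYYYYYYY
YYYRRRRY
YYYRRRBY
YYYRRRRY
YYYYYYYY
YYYYYYYY
After op 2 fill(4,7,K) [52 cells changed]:
KKKKKKKK
KKKKKKKK
KKKKKKKK
KKKRRRRK
KKKRRRBK
KKKRRRRK
KKKKKKKK
KKKKKKKK
After op 3 fill(1,3,G) [52 cells changed]:
GGGGGGGG
GGGGGGGG
GGGGGGGG
GGGRRRRG
GGGRRRBG
GGGRRRRG
GGGGGGGG
GGGGGGGG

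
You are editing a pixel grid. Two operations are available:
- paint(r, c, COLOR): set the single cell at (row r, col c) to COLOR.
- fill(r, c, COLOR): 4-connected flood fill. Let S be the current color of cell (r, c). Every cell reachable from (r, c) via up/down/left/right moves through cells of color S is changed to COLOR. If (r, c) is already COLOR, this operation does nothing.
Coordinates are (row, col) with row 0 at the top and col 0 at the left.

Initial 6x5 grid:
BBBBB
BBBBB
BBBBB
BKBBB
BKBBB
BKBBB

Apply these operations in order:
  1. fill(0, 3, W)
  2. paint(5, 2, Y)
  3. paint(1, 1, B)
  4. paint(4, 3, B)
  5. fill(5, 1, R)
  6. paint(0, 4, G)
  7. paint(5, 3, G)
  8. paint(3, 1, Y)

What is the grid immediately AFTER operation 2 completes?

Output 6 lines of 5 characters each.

After op 1 fill(0,3,W) [27 cells changed]:
WWWWW
WWWWW
WWWWW
WKWWW
WKWWW
WKWWW
After op 2 paint(5,2,Y):
WWWWW
WWWWW
WWWWW
WKWWW
WKWWW
WKYWW

Answer: WWWWW
WWWWW
WWWWW
WKWWW
WKWWW
WKYWW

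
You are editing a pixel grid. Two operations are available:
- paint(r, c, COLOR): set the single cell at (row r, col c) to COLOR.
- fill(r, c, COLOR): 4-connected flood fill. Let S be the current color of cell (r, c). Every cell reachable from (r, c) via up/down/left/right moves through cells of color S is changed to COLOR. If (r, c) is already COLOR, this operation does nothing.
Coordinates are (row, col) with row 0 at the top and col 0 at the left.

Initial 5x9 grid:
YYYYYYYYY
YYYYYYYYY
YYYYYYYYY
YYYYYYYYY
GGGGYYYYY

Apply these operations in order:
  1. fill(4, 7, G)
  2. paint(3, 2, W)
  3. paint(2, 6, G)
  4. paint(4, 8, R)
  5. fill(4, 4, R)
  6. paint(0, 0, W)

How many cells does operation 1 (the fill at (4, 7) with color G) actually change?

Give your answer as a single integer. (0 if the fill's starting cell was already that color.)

Answer: 41

Derivation:
After op 1 fill(4,7,G) [41 cells changed]:
GGGGGGGGG
GGGGGGGGG
GGGGGGGGG
GGGGGGGGG
GGGGGGGGG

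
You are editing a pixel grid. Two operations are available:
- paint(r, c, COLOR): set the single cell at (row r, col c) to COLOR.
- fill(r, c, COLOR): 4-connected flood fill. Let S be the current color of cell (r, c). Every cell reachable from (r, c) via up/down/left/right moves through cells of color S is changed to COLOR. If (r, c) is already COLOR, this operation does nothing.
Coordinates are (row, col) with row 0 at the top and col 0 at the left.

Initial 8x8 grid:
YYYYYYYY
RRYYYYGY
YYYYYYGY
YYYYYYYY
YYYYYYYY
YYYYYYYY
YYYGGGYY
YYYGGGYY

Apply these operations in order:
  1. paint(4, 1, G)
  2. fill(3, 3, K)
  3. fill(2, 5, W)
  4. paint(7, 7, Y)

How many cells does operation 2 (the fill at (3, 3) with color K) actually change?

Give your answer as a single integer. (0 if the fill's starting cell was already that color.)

Answer: 53

Derivation:
After op 1 paint(4,1,G):
YYYYYYYY
RRYYYYGY
YYYYYYGY
YYYYYYYY
YGYYYYYY
YYYYYYYY
YYYGGGYY
YYYGGGYY
After op 2 fill(3,3,K) [53 cells changed]:
KKKKKKKK
RRKKKKGK
KKKKKKGK
KKKKKKKK
KGKKKKKK
KKKKKKKK
KKKGGGKK
KKKGGGKK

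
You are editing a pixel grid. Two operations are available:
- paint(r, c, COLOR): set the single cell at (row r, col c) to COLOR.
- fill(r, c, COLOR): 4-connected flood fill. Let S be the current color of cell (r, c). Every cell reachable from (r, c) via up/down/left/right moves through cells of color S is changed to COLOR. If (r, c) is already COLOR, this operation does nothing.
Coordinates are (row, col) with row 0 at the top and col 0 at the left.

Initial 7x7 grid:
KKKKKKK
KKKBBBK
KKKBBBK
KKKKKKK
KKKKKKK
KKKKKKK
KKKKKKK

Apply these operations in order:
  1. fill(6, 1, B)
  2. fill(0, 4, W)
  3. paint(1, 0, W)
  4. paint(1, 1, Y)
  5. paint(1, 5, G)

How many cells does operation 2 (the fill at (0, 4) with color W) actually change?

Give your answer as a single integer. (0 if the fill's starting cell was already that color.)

After op 1 fill(6,1,B) [43 cells changed]:
BBBBBBB
BBBBBBB
BBBBBBB
BBBBBBB
BBBBBBB
BBBBBBB
BBBBBBB
After op 2 fill(0,4,W) [49 cells changed]:
WWWWWWW
WWWWWWW
WWWWWWW
WWWWWWW
WWWWWWW
WWWWWWW
WWWWWWW

Answer: 49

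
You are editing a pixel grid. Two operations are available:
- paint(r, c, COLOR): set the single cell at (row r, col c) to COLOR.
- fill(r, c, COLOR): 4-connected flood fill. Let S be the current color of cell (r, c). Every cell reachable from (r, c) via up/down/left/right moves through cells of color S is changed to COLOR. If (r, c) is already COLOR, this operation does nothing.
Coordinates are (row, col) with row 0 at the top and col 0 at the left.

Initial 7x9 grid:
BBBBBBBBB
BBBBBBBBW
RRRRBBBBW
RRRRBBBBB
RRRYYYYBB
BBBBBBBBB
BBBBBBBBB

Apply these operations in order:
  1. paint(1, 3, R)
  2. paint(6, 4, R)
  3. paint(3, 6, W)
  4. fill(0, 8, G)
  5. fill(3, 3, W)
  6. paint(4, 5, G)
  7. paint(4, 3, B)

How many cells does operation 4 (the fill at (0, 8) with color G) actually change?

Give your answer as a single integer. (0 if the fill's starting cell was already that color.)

Answer: 43

Derivation:
After op 1 paint(1,3,R):
BBBBBBBBB
BBBRBBBBW
RRRRBBBBW
RRRRBBBBB
RRRYYYYBB
BBBBBBBBB
BBBBBBBBB
After op 2 paint(6,4,R):
BBBBBBBBB
BBBRBBBBW
RRRRBBBBW
RRRRBBBBB
RRRYYYYBB
BBBBBBBBB
BBBBRBBBB
After op 3 paint(3,6,W):
BBBBBBBBB
BBBRBBBBW
RRRRBBBBW
RRRRBBWBB
RRRYYYYBB
BBBBBBBBB
BBBBRBBBB
After op 4 fill(0,8,G) [43 cells changed]:
GGGGGGGGG
GGGRGGGGW
RRRRGGGGW
RRRRGGWGG
RRRYYYYGG
GGGGGGGGG
GGGGRGGGG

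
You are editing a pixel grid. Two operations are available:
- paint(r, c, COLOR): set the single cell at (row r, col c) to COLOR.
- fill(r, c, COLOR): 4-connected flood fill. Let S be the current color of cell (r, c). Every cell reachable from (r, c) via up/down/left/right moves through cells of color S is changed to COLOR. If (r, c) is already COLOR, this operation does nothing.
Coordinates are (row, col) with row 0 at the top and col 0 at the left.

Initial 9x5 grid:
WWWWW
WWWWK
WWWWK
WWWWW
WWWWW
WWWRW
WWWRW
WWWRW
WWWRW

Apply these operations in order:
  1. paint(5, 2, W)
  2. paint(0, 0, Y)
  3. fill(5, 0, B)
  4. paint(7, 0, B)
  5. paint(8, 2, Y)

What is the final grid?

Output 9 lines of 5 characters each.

After op 1 paint(5,2,W):
WWWWW
WWWWK
WWWWK
WWWWW
WWWWW
WWWRW
WWWRW
WWWRW
WWWRW
After op 2 paint(0,0,Y):
YWWWW
WWWWK
WWWWK
WWWWW
WWWWW
WWWRW
WWWRW
WWWRW
WWWRW
After op 3 fill(5,0,B) [38 cells changed]:
YBBBB
BBBBK
BBBBK
BBBBB
BBBBB
BBBRB
BBBRB
BBBRB
BBBRB
After op 4 paint(7,0,B):
YBBBB
BBBBK
BBBBK
BBBBB
BBBBB
BBBRB
BBBRB
BBBRB
BBBRB
After op 5 paint(8,2,Y):
YBBBB
BBBBK
BBBBK
BBBBB
BBBBB
BBBRB
BBBRB
BBBRB
BBYRB

Answer: YBBBB
BBBBK
BBBBK
BBBBB
BBBBB
BBBRB
BBBRB
BBBRB
BBYRB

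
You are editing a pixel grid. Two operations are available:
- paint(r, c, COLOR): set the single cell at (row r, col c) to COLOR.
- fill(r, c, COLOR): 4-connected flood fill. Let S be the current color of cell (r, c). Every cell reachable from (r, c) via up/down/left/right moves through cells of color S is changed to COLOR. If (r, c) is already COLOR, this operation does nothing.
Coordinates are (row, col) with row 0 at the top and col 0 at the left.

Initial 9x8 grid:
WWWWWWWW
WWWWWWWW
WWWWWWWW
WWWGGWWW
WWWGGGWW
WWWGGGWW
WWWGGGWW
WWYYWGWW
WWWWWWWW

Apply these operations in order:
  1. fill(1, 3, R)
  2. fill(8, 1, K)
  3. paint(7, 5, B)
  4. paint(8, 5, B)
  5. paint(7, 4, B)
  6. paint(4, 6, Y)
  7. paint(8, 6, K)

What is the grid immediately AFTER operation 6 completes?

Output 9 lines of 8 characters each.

Answer: KKKKKKKK
KKKKKKKK
KKKKKKKK
KKKGGKKK
KKKGGGYK
KKKGGGKK
KKKGGGKK
KKYYBBKK
KKKKKBKK

Derivation:
After op 1 fill(1,3,R) [58 cells changed]:
RRRRRRRR
RRRRRRRR
RRRRRRRR
RRRGGRRR
RRRGGGRR
RRRGGGRR
RRRGGGRR
RRYYRGRR
RRRRRRRR
After op 2 fill(8,1,K) [58 cells changed]:
KKKKKKKK
KKKKKKKK
KKKKKKKK
KKKGGKKK
KKKGGGKK
KKKGGGKK
KKKGGGKK
KKYYKGKK
KKKKKKKK
After op 3 paint(7,5,B):
KKKKKKKK
KKKKKKKK
KKKKKKKK
KKKGGKKK
KKKGGGKK
KKKGGGKK
KKKGGGKK
KKYYKBKK
KKKKKKKK
After op 4 paint(8,5,B):
KKKKKKKK
KKKKKKKK
KKKKKKKK
KKKGGKKK
KKKGGGKK
KKKGGGKK
KKKGGGKK
KKYYKBKK
KKKKKBKK
After op 5 paint(7,4,B):
KKKKKKKK
KKKKKKKK
KKKKKKKK
KKKGGKKK
KKKGGGKK
KKKGGGKK
KKKGGGKK
KKYYBBKK
KKKKKBKK
After op 6 paint(4,6,Y):
KKKKKKKK
KKKKKKKK
KKKKKKKK
KKKGGKKK
KKKGGGYK
KKKGGGKK
KKKGGGKK
KKYYBBKK
KKKKKBKK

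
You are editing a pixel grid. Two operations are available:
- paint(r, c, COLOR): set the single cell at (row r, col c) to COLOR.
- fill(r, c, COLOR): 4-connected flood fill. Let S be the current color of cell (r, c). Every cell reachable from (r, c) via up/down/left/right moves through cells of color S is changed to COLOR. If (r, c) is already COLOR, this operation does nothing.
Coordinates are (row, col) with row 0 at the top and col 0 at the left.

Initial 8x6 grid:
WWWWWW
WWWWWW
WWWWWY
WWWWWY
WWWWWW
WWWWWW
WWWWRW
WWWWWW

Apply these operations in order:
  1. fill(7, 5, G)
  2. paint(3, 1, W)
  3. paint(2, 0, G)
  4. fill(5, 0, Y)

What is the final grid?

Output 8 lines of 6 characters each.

Answer: YYYYYY
YYYYYY
YYYYYY
YWYYYY
YYYYYY
YYYYYY
YYYYRY
YYYYYY

Derivation:
After op 1 fill(7,5,G) [45 cells changed]:
GGGGGG
GGGGGG
GGGGGY
GGGGGY
GGGGGG
GGGGGG
GGGGRG
GGGGGG
After op 2 paint(3,1,W):
GGGGGG
GGGGGG
GGGGGY
GWGGGY
GGGGGG
GGGGGG
GGGGRG
GGGGGG
After op 3 paint(2,0,G):
GGGGGG
GGGGGG
GGGGGY
GWGGGY
GGGGGG
GGGGGG
GGGGRG
GGGGGG
After op 4 fill(5,0,Y) [44 cells changed]:
YYYYYY
YYYYYY
YYYYYY
YWYYYY
YYYYYY
YYYYYY
YYYYRY
YYYYYY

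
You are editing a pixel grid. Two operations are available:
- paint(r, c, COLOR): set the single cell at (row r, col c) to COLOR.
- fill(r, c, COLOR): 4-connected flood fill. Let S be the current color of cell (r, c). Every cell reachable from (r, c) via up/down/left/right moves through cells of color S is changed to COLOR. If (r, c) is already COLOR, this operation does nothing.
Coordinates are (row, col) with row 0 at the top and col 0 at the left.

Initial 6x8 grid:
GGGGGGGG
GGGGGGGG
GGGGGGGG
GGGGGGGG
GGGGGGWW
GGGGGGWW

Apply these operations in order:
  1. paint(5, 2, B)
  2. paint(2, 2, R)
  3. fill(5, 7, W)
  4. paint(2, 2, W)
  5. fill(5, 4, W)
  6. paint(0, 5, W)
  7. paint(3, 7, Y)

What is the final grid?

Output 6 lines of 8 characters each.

Answer: WWWWWWWW
WWWWWWWW
WWWWWWWW
WWWWWWWY
WWWWWWWW
WWBWWWWW

Derivation:
After op 1 paint(5,2,B):
GGGGGGGG
GGGGGGGG
GGGGGGGG
GGGGGGGG
GGGGGGWW
GGBGGGWW
After op 2 paint(2,2,R):
GGGGGGGG
GGGGGGGG
GGRGGGGG
GGGGGGGG
GGGGGGWW
GGBGGGWW
After op 3 fill(5,7,W) [0 cells changed]:
GGGGGGGG
GGGGGGGG
GGRGGGGG
GGGGGGGG
GGGGGGWW
GGBGGGWW
After op 4 paint(2,2,W):
GGGGGGGG
GGGGGGGG
GGWGGGGG
GGGGGGGG
GGGGGGWW
GGBGGGWW
After op 5 fill(5,4,W) [42 cells changed]:
WWWWWWWW
WWWWWWWW
WWWWWWWW
WWWWWWWW
WWWWWWWW
WWBWWWWW
After op 6 paint(0,5,W):
WWWWWWWW
WWWWWWWW
WWWWWWWW
WWWWWWWW
WWWWWWWW
WWBWWWWW
After op 7 paint(3,7,Y):
WWWWWWWW
WWWWWWWW
WWWWWWWW
WWWWWWWY
WWWWWWWW
WWBWWWWW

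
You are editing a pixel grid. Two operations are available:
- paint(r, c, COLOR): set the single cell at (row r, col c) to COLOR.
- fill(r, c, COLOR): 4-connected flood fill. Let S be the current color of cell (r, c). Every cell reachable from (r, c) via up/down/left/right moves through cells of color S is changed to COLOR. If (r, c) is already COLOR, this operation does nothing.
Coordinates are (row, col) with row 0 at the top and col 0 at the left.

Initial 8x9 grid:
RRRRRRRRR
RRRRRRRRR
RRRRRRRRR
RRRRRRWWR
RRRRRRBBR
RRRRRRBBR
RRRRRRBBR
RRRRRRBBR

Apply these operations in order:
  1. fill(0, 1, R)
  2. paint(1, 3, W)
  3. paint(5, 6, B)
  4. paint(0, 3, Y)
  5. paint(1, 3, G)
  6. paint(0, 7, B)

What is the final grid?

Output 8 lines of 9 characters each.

Answer: RRRYRRRBR
RRRGRRRRR
RRRRRRRRR
RRRRRRWWR
RRRRRRBBR
RRRRRRBBR
RRRRRRBBR
RRRRRRBBR

Derivation:
After op 1 fill(0,1,R) [0 cells changed]:
RRRRRRRRR
RRRRRRRRR
RRRRRRRRR
RRRRRRWWR
RRRRRRBBR
RRRRRRBBR
RRRRRRBBR
RRRRRRBBR
After op 2 paint(1,3,W):
RRRRRRRRR
RRRWRRRRR
RRRRRRRRR
RRRRRRWWR
RRRRRRBBR
RRRRRRBBR
RRRRRRBBR
RRRRRRBBR
After op 3 paint(5,6,B):
RRRRRRRRR
RRRWRRRRR
RRRRRRRRR
RRRRRRWWR
RRRRRRBBR
RRRRRRBBR
RRRRRRBBR
RRRRRRBBR
After op 4 paint(0,3,Y):
RRRYRRRRR
RRRWRRRRR
RRRRRRRRR
RRRRRRWWR
RRRRRRBBR
RRRRRRBBR
RRRRRRBBR
RRRRRRBBR
After op 5 paint(1,3,G):
RRRYRRRRR
RRRGRRRRR
RRRRRRRRR
RRRRRRWWR
RRRRRRBBR
RRRRRRBBR
RRRRRRBBR
RRRRRRBBR
After op 6 paint(0,7,B):
RRRYRRRBR
RRRGRRRRR
RRRRRRRRR
RRRRRRWWR
RRRRRRBBR
RRRRRRBBR
RRRRRRBBR
RRRRRRBBR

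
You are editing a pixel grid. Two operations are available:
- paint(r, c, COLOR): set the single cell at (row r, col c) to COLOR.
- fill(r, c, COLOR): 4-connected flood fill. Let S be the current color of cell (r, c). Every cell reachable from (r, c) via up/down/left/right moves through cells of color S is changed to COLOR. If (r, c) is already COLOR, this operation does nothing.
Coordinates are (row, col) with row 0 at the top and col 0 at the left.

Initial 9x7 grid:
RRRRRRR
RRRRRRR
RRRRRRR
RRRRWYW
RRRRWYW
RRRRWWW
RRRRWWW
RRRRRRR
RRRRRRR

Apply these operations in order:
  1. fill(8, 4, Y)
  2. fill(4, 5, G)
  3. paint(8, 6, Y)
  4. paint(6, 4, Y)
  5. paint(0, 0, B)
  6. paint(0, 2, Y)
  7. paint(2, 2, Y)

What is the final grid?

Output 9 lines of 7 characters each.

After op 1 fill(8,4,Y) [51 cells changed]:
YYYYYYY
YYYYYYY
YYYYYYY
YYYYWYW
YYYYWYW
YYYYWWW
YYYYWWW
YYYYYYY
YYYYYYY
After op 2 fill(4,5,G) [53 cells changed]:
GGGGGGG
GGGGGGG
GGGGGGG
GGGGWGW
GGGGWGW
GGGGWWW
GGGGWWW
GGGGGGG
GGGGGGG
After op 3 paint(8,6,Y):
GGGGGGG
GGGGGGG
GGGGGGG
GGGGWGW
GGGGWGW
GGGGWWW
GGGGWWW
GGGGGGG
GGGGGGY
After op 4 paint(6,4,Y):
GGGGGGG
GGGGGGG
GGGGGGG
GGGGWGW
GGGGWGW
GGGGWWW
GGGGYWW
GGGGGGG
GGGGGGY
After op 5 paint(0,0,B):
BGGGGGG
GGGGGGG
GGGGGGG
GGGGWGW
GGGGWGW
GGGGWWW
GGGGYWW
GGGGGGG
GGGGGGY
After op 6 paint(0,2,Y):
BGYGGGG
GGGGGGG
GGGGGGG
GGGGWGW
GGGGWGW
GGGGWWW
GGGGYWW
GGGGGGG
GGGGGGY
After op 7 paint(2,2,Y):
BGYGGGG
GGGGGGG
GGYGGGG
GGGGWGW
GGGGWGW
GGGGWWW
GGGGYWW
GGGGGGG
GGGGGGY

Answer: BGYGGGG
GGGGGGG
GGYGGGG
GGGGWGW
GGGGWGW
GGGGWWW
GGGGYWW
GGGGGGG
GGGGGGY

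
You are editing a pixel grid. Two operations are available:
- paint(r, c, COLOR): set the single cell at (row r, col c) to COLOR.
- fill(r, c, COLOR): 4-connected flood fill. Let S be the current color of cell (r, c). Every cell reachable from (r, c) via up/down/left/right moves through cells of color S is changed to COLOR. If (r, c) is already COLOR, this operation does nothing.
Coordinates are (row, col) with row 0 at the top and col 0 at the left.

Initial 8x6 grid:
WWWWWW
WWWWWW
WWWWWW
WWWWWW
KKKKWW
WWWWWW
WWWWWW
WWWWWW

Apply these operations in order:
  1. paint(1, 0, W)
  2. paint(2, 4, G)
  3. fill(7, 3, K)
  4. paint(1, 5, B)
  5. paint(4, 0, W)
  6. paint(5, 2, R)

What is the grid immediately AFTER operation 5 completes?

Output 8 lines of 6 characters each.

After op 1 paint(1,0,W):
WWWWWW
WWWWWW
WWWWWW
WWWWWW
KKKKWW
WWWWWW
WWWWWW
WWWWWW
After op 2 paint(2,4,G):
WWWWWW
WWWWWW
WWWWGW
WWWWWW
KKKKWW
WWWWWW
WWWWWW
WWWWWW
After op 3 fill(7,3,K) [43 cells changed]:
KKKKKK
KKKKKK
KKKKGK
KKKKKK
KKKKKK
KKKKKK
KKKKKK
KKKKKK
After op 4 paint(1,5,B):
KKKKKK
KKKKKB
KKKKGK
KKKKKK
KKKKKK
KKKKKK
KKKKKK
KKKKKK
After op 5 paint(4,0,W):
KKKKKK
KKKKKB
KKKKGK
KKKKKK
WKKKKK
KKKKKK
KKKKKK
KKKKKK

Answer: KKKKKK
KKKKKB
KKKKGK
KKKKKK
WKKKKK
KKKKKK
KKKKKK
KKKKKK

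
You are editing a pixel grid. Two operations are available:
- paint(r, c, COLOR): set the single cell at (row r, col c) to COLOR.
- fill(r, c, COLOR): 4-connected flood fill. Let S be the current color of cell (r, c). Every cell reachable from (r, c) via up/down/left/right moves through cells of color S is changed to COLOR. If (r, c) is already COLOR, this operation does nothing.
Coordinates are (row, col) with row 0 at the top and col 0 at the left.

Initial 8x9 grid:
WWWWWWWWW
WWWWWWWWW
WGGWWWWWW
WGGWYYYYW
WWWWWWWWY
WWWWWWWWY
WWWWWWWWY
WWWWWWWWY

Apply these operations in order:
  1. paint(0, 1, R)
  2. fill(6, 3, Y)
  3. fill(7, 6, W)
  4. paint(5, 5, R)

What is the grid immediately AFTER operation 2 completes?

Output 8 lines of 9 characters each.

After op 1 paint(0,1,R):
WRWWWWWWW
WWWWWWWWW
WGGWWWWWW
WGGWYYYYW
WWWWWWWWY
WWWWWWWWY
WWWWWWWWY
WWWWWWWWY
After op 2 fill(6,3,Y) [59 cells changed]:
YRYYYYYYY
YYYYYYYYY
YGGYYYYYY
YGGYYYYYY
YYYYYYYYY
YYYYYYYYY
YYYYYYYYY
YYYYYYYYY

Answer: YRYYYYYYY
YYYYYYYYY
YGGYYYYYY
YGGYYYYYY
YYYYYYYYY
YYYYYYYYY
YYYYYYYYY
YYYYYYYYY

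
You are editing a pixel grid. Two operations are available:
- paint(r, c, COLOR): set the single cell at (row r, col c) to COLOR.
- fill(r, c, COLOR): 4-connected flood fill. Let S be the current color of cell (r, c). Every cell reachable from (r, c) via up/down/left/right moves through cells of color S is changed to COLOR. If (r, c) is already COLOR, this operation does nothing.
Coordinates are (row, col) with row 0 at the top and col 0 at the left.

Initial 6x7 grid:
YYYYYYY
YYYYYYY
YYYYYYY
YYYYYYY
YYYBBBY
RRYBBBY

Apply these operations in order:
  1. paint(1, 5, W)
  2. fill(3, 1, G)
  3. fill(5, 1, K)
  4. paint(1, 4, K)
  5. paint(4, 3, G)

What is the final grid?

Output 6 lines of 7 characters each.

Answer: GGGGGGG
GGGGKWG
GGGGGGG
GGGGGGG
GGGGBBG
KKGBBBG

Derivation:
After op 1 paint(1,5,W):
YYYYYYY
YYYYYWY
YYYYYYY
YYYYYYY
YYYBBBY
RRYBBBY
After op 2 fill(3,1,G) [33 cells changed]:
GGGGGGG
GGGGGWG
GGGGGGG
GGGGGGG
GGGBBBG
RRGBBBG
After op 3 fill(5,1,K) [2 cells changed]:
GGGGGGG
GGGGGWG
GGGGGGG
GGGGGGG
GGGBBBG
KKGBBBG
After op 4 paint(1,4,K):
GGGGGGG
GGGGKWG
GGGGGGG
GGGGGGG
GGGBBBG
KKGBBBG
After op 5 paint(4,3,G):
GGGGGGG
GGGGKWG
GGGGGGG
GGGGGGG
GGGGBBG
KKGBBBG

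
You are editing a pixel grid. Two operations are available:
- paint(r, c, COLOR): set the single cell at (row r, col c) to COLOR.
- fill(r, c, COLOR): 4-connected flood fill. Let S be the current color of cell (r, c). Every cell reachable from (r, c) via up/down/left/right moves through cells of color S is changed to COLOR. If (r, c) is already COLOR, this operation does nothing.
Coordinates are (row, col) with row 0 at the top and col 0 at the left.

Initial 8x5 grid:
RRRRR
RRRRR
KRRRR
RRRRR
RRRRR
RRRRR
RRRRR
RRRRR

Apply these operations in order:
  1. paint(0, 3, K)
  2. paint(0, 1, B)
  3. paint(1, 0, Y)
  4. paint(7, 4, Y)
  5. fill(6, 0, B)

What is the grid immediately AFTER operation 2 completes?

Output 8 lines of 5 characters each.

After op 1 paint(0,3,K):
RRRKR
RRRRR
KRRRR
RRRRR
RRRRR
RRRRR
RRRRR
RRRRR
After op 2 paint(0,1,B):
RBRKR
RRRRR
KRRRR
RRRRR
RRRRR
RRRRR
RRRRR
RRRRR

Answer: RBRKR
RRRRR
KRRRR
RRRRR
RRRRR
RRRRR
RRRRR
RRRRR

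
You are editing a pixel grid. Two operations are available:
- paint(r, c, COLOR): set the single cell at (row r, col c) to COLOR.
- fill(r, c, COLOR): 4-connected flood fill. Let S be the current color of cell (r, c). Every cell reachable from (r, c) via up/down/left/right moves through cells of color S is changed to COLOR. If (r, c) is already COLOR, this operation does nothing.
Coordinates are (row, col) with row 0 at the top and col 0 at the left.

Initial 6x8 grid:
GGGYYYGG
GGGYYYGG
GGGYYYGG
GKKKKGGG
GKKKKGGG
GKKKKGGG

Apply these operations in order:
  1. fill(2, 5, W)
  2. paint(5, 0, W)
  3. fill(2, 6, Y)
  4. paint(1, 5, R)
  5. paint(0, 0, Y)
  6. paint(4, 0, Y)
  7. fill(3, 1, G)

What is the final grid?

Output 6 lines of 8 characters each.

Answer: YGGWWWYY
GGGWWRYY
GGGWWWYY
GGGGGYYY
YGGGGYYY
WGGGGYYY

Derivation:
After op 1 fill(2,5,W) [9 cells changed]:
GGGWWWGG
GGGWWWGG
GGGWWWGG
GKKKKGGG
GKKKKGGG
GKKKKGGG
After op 2 paint(5,0,W):
GGGWWWGG
GGGWWWGG
GGGWWWGG
GKKKKGGG
GKKKKGGG
WKKKKGGG
After op 3 fill(2,6,Y) [15 cells changed]:
GGGWWWYY
GGGWWWYY
GGGWWWYY
GKKKKYYY
GKKKKYYY
WKKKKYYY
After op 4 paint(1,5,R):
GGGWWWYY
GGGWWRYY
GGGWWWYY
GKKKKYYY
GKKKKYYY
WKKKKYYY
After op 5 paint(0,0,Y):
YGGWWWYY
GGGWWRYY
GGGWWWYY
GKKKKYYY
GKKKKYYY
WKKKKYYY
After op 6 paint(4,0,Y):
YGGWWWYY
GGGWWRYY
GGGWWWYY
GKKKKYYY
YKKKKYYY
WKKKKYYY
After op 7 fill(3,1,G) [12 cells changed]:
YGGWWWYY
GGGWWRYY
GGGWWWYY
GGGGGYYY
YGGGGYYY
WGGGGYYY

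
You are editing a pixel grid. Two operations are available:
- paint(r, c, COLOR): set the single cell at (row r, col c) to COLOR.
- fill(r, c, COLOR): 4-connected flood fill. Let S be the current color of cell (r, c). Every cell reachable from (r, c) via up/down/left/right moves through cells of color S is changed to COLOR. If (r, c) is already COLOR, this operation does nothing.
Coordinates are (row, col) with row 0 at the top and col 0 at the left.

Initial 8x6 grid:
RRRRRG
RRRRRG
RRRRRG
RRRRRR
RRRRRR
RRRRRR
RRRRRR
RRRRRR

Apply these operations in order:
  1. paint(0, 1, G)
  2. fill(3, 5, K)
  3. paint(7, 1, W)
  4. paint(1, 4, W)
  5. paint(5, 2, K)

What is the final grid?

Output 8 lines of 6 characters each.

Answer: KGKKKG
KKKKWG
KKKKKG
KKKKKK
KKKKKK
KKKKKK
KKKKKK
KWKKKK

Derivation:
After op 1 paint(0,1,G):
RGRRRG
RRRRRG
RRRRRG
RRRRRR
RRRRRR
RRRRRR
RRRRRR
RRRRRR
After op 2 fill(3,5,K) [44 cells changed]:
KGKKKG
KKKKKG
KKKKKG
KKKKKK
KKKKKK
KKKKKK
KKKKKK
KKKKKK
After op 3 paint(7,1,W):
KGKKKG
KKKKKG
KKKKKG
KKKKKK
KKKKKK
KKKKKK
KKKKKK
KWKKKK
After op 4 paint(1,4,W):
KGKKKG
KKKKWG
KKKKKG
KKKKKK
KKKKKK
KKKKKK
KKKKKK
KWKKKK
After op 5 paint(5,2,K):
KGKKKG
KKKKWG
KKKKKG
KKKKKK
KKKKKK
KKKKKK
KKKKKK
KWKKKK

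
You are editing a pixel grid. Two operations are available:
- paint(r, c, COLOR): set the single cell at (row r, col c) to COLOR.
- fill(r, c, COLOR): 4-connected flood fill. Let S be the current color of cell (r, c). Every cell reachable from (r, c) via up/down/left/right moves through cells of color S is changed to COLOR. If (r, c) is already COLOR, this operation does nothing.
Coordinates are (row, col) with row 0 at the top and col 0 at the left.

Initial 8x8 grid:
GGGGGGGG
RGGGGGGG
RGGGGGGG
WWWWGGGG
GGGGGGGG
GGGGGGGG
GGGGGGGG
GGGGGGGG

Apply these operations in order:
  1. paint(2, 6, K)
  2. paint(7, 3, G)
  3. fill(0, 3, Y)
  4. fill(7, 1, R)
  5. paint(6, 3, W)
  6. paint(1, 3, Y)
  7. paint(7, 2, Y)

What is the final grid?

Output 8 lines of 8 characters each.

After op 1 paint(2,6,K):
GGGGGGGG
RGGGGGGG
RGGGGGKG
WWWWGGGG
GGGGGGGG
GGGGGGGG
GGGGGGGG
GGGGGGGG
After op 2 paint(7,3,G):
GGGGGGGG
RGGGGGGG
RGGGGGKG
WWWWGGGG
GGGGGGGG
GGGGGGGG
GGGGGGGG
GGGGGGGG
After op 3 fill(0,3,Y) [57 cells changed]:
YYYYYYYY
RYYYYYYY
RYYYYYKY
WWWWYYYY
YYYYYYYY
YYYYYYYY
YYYYYYYY
YYYYYYYY
After op 4 fill(7,1,R) [57 cells changed]:
RRRRRRRR
RRRRRRRR
RRRRRRKR
WWWWRRRR
RRRRRRRR
RRRRRRRR
RRRRRRRR
RRRRRRRR
After op 5 paint(6,3,W):
RRRRRRRR
RRRRRRRR
RRRRRRKR
WWWWRRRR
RRRRRRRR
RRRRRRRR
RRRWRRRR
RRRRRRRR
After op 6 paint(1,3,Y):
RRRRRRRR
RRRYRRRR
RRRRRRKR
WWWWRRRR
RRRRRRRR
RRRRRRRR
RRRWRRRR
RRRRRRRR
After op 7 paint(7,2,Y):
RRRRRRRR
RRRYRRRR
RRRRRRKR
WWWWRRRR
RRRRRRRR
RRRRRRRR
RRRWRRRR
RRYRRRRR

Answer: RRRRRRRR
RRRYRRRR
RRRRRRKR
WWWWRRRR
RRRRRRRR
RRRRRRRR
RRRWRRRR
RRYRRRRR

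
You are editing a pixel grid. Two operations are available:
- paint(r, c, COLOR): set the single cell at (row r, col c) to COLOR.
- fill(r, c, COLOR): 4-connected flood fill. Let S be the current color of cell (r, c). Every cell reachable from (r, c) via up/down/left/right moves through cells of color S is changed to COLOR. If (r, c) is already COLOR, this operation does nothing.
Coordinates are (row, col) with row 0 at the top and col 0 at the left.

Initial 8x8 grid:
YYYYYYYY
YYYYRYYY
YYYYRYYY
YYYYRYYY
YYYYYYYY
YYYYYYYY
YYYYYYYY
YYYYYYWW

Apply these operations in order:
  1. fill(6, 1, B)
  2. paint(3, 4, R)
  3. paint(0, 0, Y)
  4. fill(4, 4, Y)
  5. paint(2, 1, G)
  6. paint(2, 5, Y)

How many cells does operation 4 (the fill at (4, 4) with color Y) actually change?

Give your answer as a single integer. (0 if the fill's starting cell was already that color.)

After op 1 fill(6,1,B) [59 cells changed]:
BBBBBBBB
BBBBRBBB
BBBBRBBB
BBBBRBBB
BBBBBBBB
BBBBBBBB
BBBBBBBB
BBBBBBWW
After op 2 paint(3,4,R):
BBBBBBBB
BBBBRBBB
BBBBRBBB
BBBBRBBB
BBBBBBBB
BBBBBBBB
BBBBBBBB
BBBBBBWW
After op 3 paint(0,0,Y):
YBBBBBBB
BBBBRBBB
BBBBRBBB
BBBBRBBB
BBBBBBBB
BBBBBBBB
BBBBBBBB
BBBBBBWW
After op 4 fill(4,4,Y) [58 cells changed]:
YYYYYYYY
YYYYRYYY
YYYYRYYY
YYYYRYYY
YYYYYYYY
YYYYYYYY
YYYYYYYY
YYYYYYWW

Answer: 58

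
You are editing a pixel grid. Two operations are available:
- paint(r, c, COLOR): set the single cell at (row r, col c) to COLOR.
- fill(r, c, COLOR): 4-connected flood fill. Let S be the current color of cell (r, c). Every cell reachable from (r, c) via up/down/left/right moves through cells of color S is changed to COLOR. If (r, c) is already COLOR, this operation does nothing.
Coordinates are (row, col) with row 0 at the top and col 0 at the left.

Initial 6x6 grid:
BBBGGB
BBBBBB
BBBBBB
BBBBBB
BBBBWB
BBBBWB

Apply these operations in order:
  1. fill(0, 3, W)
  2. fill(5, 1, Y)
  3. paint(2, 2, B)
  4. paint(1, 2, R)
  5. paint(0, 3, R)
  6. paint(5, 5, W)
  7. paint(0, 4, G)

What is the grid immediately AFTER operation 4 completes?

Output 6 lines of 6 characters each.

After op 1 fill(0,3,W) [2 cells changed]:
BBBWWB
BBBBBB
BBBBBB
BBBBBB
BBBBWB
BBBBWB
After op 2 fill(5,1,Y) [32 cells changed]:
YYYWWY
YYYYYY
YYYYYY
YYYYYY
YYYYWY
YYYYWY
After op 3 paint(2,2,B):
YYYWWY
YYYYYY
YYBYYY
YYYYYY
YYYYWY
YYYYWY
After op 4 paint(1,2,R):
YYYWWY
YYRYYY
YYBYYY
YYYYYY
YYYYWY
YYYYWY

Answer: YYYWWY
YYRYYY
YYBYYY
YYYYYY
YYYYWY
YYYYWY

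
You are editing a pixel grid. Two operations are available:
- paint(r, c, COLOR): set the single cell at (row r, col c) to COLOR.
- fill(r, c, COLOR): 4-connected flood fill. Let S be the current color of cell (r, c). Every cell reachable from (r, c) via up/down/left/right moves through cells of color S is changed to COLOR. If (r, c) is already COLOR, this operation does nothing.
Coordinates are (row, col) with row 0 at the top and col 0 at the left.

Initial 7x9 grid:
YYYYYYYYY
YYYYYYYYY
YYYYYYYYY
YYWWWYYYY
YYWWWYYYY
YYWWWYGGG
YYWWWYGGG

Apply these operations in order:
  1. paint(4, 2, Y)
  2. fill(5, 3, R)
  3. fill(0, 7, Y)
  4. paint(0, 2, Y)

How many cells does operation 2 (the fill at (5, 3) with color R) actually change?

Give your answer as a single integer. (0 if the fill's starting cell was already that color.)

Answer: 11

Derivation:
After op 1 paint(4,2,Y):
YYYYYYYYY
YYYYYYYYY
YYYYYYYYY
YYWWWYYYY
YYYWWYYYY
YYWWWYGGG
YYWWWYGGG
After op 2 fill(5,3,R) [11 cells changed]:
YYYYYYYYY
YYYYYYYYY
YYYYYYYYY
YYRRRYYYY
YYYRRYYYY
YYRRRYGGG
YYRRRYGGG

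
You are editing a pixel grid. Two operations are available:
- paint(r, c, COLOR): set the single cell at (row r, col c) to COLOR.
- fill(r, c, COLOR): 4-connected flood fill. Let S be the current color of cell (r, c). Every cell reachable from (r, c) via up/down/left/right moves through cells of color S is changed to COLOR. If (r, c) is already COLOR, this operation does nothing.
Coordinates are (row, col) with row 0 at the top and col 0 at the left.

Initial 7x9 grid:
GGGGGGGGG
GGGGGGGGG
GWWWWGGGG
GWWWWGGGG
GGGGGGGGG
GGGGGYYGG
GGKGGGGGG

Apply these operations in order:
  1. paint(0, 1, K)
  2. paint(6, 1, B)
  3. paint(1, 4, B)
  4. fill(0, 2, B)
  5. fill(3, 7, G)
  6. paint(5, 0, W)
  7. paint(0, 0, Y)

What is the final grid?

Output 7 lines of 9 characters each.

After op 1 paint(0,1,K):
GKGGGGGGG
GGGGGGGGG
GWWWWGGGG
GWWWWGGGG
GGGGGGGGG
GGGGGYYGG
GGKGGGGGG
After op 2 paint(6,1,B):
GKGGGGGGG
GGGGGGGGG
GWWWWGGGG
GWWWWGGGG
GGGGGGGGG
GGGGGYYGG
GBKGGGGGG
After op 3 paint(1,4,B):
GKGGGGGGG
GGGGBGGGG
GWWWWGGGG
GWWWWGGGG
GGGGGGGGG
GGGGGYYGG
GBKGGGGGG
After op 4 fill(0,2,B) [49 cells changed]:
BKBBBBBBB
BBBBBBBBB
BWWWWBBBB
BWWWWBBBB
BBBBBBBBB
BBBBBYYBB
BBKBBBBBB
After op 5 fill(3,7,G) [51 cells changed]:
GKGGGGGGG
GGGGGGGGG
GWWWWGGGG
GWWWWGGGG
GGGGGGGGG
GGGGGYYGG
GGKGGGGGG
After op 6 paint(5,0,W):
GKGGGGGGG
GGGGGGGGG
GWWWWGGGG
GWWWWGGGG
GGGGGGGGG
WGGGGYYGG
GGKGGGGGG
After op 7 paint(0,0,Y):
YKGGGGGGG
GGGGGGGGG
GWWWWGGGG
GWWWWGGGG
GGGGGGGGG
WGGGGYYGG
GGKGGGGGG

Answer: YKGGGGGGG
GGGGGGGGG
GWWWWGGGG
GWWWWGGGG
GGGGGGGGG
WGGGGYYGG
GGKGGGGGG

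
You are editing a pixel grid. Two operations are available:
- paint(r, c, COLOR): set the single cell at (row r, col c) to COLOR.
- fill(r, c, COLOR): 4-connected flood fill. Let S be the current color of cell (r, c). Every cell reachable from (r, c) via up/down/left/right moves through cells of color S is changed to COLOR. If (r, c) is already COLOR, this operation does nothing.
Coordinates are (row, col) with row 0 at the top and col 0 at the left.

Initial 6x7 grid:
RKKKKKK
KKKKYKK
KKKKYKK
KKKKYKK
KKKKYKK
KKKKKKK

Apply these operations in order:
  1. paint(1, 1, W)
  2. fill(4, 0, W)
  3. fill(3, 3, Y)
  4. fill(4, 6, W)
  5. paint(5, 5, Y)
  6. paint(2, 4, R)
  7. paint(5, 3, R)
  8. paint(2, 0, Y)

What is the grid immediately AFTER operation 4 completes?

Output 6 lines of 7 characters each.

After op 1 paint(1,1,W):
RKKKKKK
KWKKYKK
KKKKYKK
KKKKYKK
KKKKYKK
KKKKKKK
After op 2 fill(4,0,W) [36 cells changed]:
RWWWWWW
WWWWYWW
WWWWYWW
WWWWYWW
WWWWYWW
WWWWWWW
After op 3 fill(3,3,Y) [37 cells changed]:
RYYYYYY
YYYYYYY
YYYYYYY
YYYYYYY
YYYYYYY
YYYYYYY
After op 4 fill(4,6,W) [41 cells changed]:
RWWWWWW
WWWWWWW
WWWWWWW
WWWWWWW
WWWWWWW
WWWWWWW

Answer: RWWWWWW
WWWWWWW
WWWWWWW
WWWWWWW
WWWWWWW
WWWWWWW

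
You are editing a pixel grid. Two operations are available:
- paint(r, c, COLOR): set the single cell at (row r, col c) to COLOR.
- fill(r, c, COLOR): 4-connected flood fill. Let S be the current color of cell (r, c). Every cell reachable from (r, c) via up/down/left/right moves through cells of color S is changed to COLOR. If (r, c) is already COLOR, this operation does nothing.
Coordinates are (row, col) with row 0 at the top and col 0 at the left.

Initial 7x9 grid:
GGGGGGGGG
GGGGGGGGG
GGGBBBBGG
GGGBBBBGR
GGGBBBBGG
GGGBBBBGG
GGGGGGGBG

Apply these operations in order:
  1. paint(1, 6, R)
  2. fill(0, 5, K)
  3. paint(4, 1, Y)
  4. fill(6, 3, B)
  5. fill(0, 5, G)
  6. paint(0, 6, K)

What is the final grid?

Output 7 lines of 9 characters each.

After op 1 paint(1,6,R):
GGGGGGGGG
GGGGGGRGG
GGGBBBBGG
GGGBBBBGR
GGGBBBBGG
GGGBBBBGG
GGGGGGGBG
After op 2 fill(0,5,K) [44 cells changed]:
KKKKKKKKK
KKKKKKRKK
KKKBBBBKK
KKKBBBBKR
KKKBBBBKK
KKKBBBBKK
KKKKKKKBK
After op 3 paint(4,1,Y):
KKKKKKKKK
KKKKKKRKK
KKKBBBBKK
KKKBBBBKR
KYKBBBBKK
KKKBBBBKK
KKKKKKKBK
After op 4 fill(6,3,B) [43 cells changed]:
BBBBBBBBB
BBBBBBRBB
BBBBBBBBB
BBBBBBBBR
BYBBBBBBB
BBBBBBBBB
BBBBBBBBB
After op 5 fill(0,5,G) [60 cells changed]:
GGGGGGGGG
GGGGGGRGG
GGGGGGGGG
GGGGGGGGR
GYGGGGGGG
GGGGGGGGG
GGGGGGGGG
After op 6 paint(0,6,K):
GGGGGGKGG
GGGGGGRGG
GGGGGGGGG
GGGGGGGGR
GYGGGGGGG
GGGGGGGGG
GGGGGGGGG

Answer: GGGGGGKGG
GGGGGGRGG
GGGGGGGGG
GGGGGGGGR
GYGGGGGGG
GGGGGGGGG
GGGGGGGGG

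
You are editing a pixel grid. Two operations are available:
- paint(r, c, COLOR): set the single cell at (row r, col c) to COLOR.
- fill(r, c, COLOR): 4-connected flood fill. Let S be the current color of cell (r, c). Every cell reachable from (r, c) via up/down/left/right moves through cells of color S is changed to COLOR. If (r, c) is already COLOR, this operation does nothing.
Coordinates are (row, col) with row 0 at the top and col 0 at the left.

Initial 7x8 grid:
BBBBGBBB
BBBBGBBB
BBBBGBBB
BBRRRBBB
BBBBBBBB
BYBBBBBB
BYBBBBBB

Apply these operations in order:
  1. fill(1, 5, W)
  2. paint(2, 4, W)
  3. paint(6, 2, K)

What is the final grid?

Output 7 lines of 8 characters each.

After op 1 fill(1,5,W) [48 cells changed]:
WWWWGWWW
WWWWGWWW
WWWWGWWW
WWRRRWWW
WWWWWWWW
WYWWWWWW
WYWWWWWW
After op 2 paint(2,4,W):
WWWWGWWW
WWWWGWWW
WWWWWWWW
WWRRRWWW
WWWWWWWW
WYWWWWWW
WYWWWWWW
After op 3 paint(6,2,K):
WWWWGWWW
WWWWGWWW
WWWWWWWW
WWRRRWWW
WWWWWWWW
WYWWWWWW
WYKWWWWW

Answer: WWWWGWWW
WWWWGWWW
WWWWWWWW
WWRRRWWW
WWWWWWWW
WYWWWWWW
WYKWWWWW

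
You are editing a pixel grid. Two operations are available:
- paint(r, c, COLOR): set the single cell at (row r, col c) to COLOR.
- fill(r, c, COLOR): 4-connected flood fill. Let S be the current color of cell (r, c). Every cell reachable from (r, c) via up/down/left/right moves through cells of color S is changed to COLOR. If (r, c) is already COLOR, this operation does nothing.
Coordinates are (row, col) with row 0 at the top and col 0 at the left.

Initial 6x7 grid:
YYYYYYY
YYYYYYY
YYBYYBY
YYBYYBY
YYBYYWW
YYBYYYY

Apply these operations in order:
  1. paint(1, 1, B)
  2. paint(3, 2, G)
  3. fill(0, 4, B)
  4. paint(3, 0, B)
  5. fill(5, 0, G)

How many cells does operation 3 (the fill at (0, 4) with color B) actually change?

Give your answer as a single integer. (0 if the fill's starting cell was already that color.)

Answer: 33

Derivation:
After op 1 paint(1,1,B):
YYYYYYY
YBYYYYY
YYBYYBY
YYBYYBY
YYBYYWW
YYBYYYY
After op 2 paint(3,2,G):
YYYYYYY
YBYYYYY
YYBYYBY
YYGYYBY
YYBYYWW
YYBYYYY
After op 3 fill(0,4,B) [33 cells changed]:
BBBBBBB
BBBBBBB
BBBBBBB
BBGBBBB
BBBBBWW
BBBBBBB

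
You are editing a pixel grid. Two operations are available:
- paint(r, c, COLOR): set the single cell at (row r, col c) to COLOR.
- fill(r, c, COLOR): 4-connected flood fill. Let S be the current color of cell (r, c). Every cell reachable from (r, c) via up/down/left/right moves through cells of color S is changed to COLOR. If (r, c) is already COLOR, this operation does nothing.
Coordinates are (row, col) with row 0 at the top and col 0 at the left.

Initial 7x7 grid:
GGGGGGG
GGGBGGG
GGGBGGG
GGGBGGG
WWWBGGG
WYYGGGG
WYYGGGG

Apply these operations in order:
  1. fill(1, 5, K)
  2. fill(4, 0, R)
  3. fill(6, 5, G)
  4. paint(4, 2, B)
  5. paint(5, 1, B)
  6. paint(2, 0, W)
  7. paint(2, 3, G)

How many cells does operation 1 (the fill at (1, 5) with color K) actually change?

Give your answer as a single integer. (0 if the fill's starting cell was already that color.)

After op 1 fill(1,5,K) [36 cells changed]:
KKKKKKK
KKKBKKK
KKKBKKK
KKKBKKK
WWWBKKK
WYYKKKK
WYYKKKK

Answer: 36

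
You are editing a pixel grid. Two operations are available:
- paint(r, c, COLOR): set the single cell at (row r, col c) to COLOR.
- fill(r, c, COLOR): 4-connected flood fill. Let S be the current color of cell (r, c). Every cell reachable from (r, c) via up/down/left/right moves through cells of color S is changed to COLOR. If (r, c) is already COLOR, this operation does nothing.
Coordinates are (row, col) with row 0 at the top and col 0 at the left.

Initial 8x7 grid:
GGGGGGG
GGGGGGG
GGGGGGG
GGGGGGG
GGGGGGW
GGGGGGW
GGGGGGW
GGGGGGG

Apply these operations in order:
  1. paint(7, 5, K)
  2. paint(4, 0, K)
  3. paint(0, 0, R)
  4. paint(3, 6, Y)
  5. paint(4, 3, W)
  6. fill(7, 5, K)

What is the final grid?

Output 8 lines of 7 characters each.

After op 1 paint(7,5,K):
GGGGGGG
GGGGGGG
GGGGGGG
GGGGGGG
GGGGGGW
GGGGGGW
GGGGGGW
GGGGGKG
After op 2 paint(4,0,K):
GGGGGGG
GGGGGGG
GGGGGGG
GGGGGGG
KGGGGGW
GGGGGGW
GGGGGGW
GGGGGKG
After op 3 paint(0,0,R):
RGGGGGG
GGGGGGG
GGGGGGG
GGGGGGG
KGGGGGW
GGGGGGW
GGGGGGW
GGGGGKG
After op 4 paint(3,6,Y):
RGGGGGG
GGGGGGG
GGGGGGG
GGGGGGY
KGGGGGW
GGGGGGW
GGGGGGW
GGGGGKG
After op 5 paint(4,3,W):
RGGGGGG
GGGGGGG
GGGGGGG
GGGGGGY
KGGWGGW
GGGGGGW
GGGGGGW
GGGGGKG
After op 6 fill(7,5,K) [0 cells changed]:
RGGGGGG
GGGGGGG
GGGGGGG
GGGGGGY
KGGWGGW
GGGGGGW
GGGGGGW
GGGGGKG

Answer: RGGGGGG
GGGGGGG
GGGGGGG
GGGGGGY
KGGWGGW
GGGGGGW
GGGGGGW
GGGGGKG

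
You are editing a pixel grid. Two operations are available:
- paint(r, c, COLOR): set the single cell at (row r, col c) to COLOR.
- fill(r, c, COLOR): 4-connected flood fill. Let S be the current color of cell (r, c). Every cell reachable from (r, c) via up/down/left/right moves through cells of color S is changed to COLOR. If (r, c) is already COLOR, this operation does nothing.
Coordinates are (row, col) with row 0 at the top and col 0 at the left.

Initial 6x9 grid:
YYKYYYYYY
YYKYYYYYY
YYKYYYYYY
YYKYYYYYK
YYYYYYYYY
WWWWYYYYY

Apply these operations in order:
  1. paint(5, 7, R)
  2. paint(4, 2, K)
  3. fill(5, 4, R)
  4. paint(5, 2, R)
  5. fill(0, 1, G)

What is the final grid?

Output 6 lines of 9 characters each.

After op 1 paint(5,7,R):
YYKYYYYYY
YYKYYYYYY
YYKYYYYYY
YYKYYYYYK
YYYYYYYYY
WWWWYYYRY
After op 2 paint(4,2,K):
YYKYYYYYY
YYKYYYYYY
YYKYYYYYY
YYKYYYYYK
YYKYYYYYY
WWWWYYYRY
After op 3 fill(5,4,R) [33 cells changed]:
YYKRRRRRR
YYKRRRRRR
YYKRRRRRR
YYKRRRRRK
YYKRRRRRR
WWWWRRRRR
After op 4 paint(5,2,R):
YYKRRRRRR
YYKRRRRRR
YYKRRRRRR
YYKRRRRRK
YYKRRRRRR
WWRWRRRRR
After op 5 fill(0,1,G) [10 cells changed]:
GGKRRRRRR
GGKRRRRRR
GGKRRRRRR
GGKRRRRRK
GGKRRRRRR
WWRWRRRRR

Answer: GGKRRRRRR
GGKRRRRRR
GGKRRRRRR
GGKRRRRRK
GGKRRRRRR
WWRWRRRRR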